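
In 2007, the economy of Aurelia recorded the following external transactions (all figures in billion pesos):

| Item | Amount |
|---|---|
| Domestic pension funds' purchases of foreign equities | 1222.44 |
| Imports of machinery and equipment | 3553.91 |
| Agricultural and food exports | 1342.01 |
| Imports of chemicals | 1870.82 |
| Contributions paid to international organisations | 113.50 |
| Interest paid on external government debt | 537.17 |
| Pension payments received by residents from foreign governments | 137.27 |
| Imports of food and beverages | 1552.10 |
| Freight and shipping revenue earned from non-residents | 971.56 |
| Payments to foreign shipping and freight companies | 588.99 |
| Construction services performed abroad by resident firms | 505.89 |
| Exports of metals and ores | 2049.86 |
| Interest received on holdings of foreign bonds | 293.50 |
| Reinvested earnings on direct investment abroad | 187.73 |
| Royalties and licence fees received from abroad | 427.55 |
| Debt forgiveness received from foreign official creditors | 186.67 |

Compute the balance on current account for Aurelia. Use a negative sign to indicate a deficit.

Goods: -3553.91 - 1870.82 + 1342.01 + 2049.86 - 1552.10 = -3584.96
Services: 971.56 + 427.55 + 505.89 - 588.99 = 1316.01
Primary income: 293.50 + 187.73 - 537.17 = -55.94
Secondary income: 137.27 - 113.50 = 23.77
Current account = (-3584.96) + 1316.01 + (-55.94) + 23.77 = -2301.12
(Excluded from the current account — financial account: domestic pension funds' purchases of foreign equities 1222.44; capital account: debt forgiveness received from foreign official creditors 186.67.)

-2301.12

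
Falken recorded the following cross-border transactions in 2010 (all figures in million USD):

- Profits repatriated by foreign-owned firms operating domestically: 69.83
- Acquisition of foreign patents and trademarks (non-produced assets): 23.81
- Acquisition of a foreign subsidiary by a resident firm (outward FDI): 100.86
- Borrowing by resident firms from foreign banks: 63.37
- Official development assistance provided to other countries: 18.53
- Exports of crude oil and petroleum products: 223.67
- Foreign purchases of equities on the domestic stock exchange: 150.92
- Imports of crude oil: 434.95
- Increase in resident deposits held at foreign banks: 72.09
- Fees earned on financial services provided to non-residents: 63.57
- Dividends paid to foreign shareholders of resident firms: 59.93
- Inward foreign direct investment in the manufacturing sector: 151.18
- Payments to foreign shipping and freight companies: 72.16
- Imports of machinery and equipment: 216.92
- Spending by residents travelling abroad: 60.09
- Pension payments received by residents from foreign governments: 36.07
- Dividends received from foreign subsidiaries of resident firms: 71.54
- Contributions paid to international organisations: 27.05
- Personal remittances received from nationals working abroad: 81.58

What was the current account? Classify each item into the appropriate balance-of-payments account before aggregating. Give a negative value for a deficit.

Goods: -434.95 + 223.67 - 216.92 = -428.20
Services: -72.16 - 60.09 + 63.57 = -68.68
Primary income: -59.93 - 69.83 + 71.54 = -58.22
Secondary income: 81.58 + 36.07 - 18.53 - 27.05 = 72.07
Current account = (-428.20) + (-68.68) + (-58.22) + 72.07 = -483.03
(Excluded from the current account — capital account: acquisition of foreign patents and trademarks (non-produced assets) 23.81; financial account: acquisition of a foreign subsidiary by a resident firm (outward FDI) 100.86, borrowing by resident firms from foreign banks 63.37, foreign purchases of equities on the domestic stock exchange 150.92, increase in resident deposits held at foreign banks 72.09, inward foreign direct investment in the manufacturing sector 151.18.)

-483.03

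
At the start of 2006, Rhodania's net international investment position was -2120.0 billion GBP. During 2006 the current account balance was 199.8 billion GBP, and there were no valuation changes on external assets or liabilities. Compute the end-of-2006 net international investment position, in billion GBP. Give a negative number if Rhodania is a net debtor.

-1920.2

With no valuation effects, change in NIIP = current account = 199.8
End-of-year NIIP = -2120.0 + 199.8 = -1920.2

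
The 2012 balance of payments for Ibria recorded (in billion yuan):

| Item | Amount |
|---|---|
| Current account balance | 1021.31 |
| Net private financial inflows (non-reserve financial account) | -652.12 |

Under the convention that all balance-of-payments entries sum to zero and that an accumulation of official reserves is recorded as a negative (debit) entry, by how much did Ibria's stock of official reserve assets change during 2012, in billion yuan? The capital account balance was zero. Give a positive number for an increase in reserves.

Official reserve transactions balance = -(1021.31 + (-652.12)) = -369.19
An accumulation of reserves is recorded as a debit (negative entry), so the change in the stock of reserves is the negative of that balance.
Change in official reserves = -(-369.19) = 369.19

369.19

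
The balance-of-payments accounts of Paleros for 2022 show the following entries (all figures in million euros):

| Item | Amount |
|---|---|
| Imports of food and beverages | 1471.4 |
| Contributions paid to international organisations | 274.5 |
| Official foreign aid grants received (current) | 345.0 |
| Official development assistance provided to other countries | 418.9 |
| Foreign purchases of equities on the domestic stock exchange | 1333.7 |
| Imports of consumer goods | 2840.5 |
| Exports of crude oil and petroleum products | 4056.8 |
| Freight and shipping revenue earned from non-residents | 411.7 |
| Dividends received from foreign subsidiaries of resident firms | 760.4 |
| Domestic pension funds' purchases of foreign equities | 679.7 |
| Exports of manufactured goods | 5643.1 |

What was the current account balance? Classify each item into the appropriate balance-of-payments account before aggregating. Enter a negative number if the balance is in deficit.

Goods: -1471.4 + 4056.8 + 5643.1 - 2840.5 = 5388.0
Services: 411.7
Primary income: 760.4
Secondary income: -418.9 + 345.0 - 274.5 = -348.4
Current account = 5388.0 + 411.7 + 760.4 + (-348.4) = 6211.7
(Excluded from the current account — financial account: foreign purchases of equities on the domestic stock exchange 1333.7, domestic pension funds' purchases of foreign equities 679.7.)

6211.7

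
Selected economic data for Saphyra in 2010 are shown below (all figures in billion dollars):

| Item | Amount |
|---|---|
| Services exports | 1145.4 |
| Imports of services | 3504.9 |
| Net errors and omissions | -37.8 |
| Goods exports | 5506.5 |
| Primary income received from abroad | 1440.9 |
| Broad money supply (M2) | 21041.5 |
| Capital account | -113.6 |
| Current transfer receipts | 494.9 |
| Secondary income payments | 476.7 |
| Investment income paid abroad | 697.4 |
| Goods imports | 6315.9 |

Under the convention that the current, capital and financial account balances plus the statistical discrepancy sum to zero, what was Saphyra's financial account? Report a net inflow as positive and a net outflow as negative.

2558.6

Goods balance = 5506.5 - 6315.9 = -809.4
Services balance = 1145.4 - 3504.9 = -2359.5
Trade balance (goods + services) = -809.4 + (-2359.5) = -3168.9
Net primary income = 1440.9 - 697.4 = 743.5
Net secondary income = 494.9 - 476.7 = 18.2
Current account = -3168.9 + 743.5 + 18.2 = -2407.2
Financial account = -(-2407.2 + (-113.6) + (-37.8)) = 2558.6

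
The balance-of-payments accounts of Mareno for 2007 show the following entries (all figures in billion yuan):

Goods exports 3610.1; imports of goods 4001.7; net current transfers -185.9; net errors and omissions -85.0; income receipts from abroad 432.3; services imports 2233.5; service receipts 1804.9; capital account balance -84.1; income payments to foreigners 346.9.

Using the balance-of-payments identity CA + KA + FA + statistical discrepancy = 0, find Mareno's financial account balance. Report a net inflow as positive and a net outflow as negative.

Goods balance = 3610.1 - 4001.7 = -391.6
Services balance = 1804.9 - 2233.5 = -428.6
Trade balance (goods + services) = -391.6 + (-428.6) = -820.2
Net primary income = 432.3 - 346.9 = 85.4
Net secondary income = -185.9
Current account = -820.2 + 85.4 + (-185.9) = -920.7
Financial account = -(-920.7 + (-84.1) + (-85.0)) = 1089.8

1089.8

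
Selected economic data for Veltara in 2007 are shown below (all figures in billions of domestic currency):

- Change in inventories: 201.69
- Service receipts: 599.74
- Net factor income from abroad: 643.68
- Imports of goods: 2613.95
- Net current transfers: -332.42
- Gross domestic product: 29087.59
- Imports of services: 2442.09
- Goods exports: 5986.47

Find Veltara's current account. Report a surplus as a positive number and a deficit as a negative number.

1841.43

Goods balance = 5986.47 - 2613.95 = 3372.52
Services balance = 599.74 - 2442.09 = -1842.35
Trade balance (goods + services) = 3372.52 + (-1842.35) = 1530.17
Net primary income = 643.68
Net secondary income = -332.42
Current account = 1530.17 + 643.68 + (-332.42) = 1841.43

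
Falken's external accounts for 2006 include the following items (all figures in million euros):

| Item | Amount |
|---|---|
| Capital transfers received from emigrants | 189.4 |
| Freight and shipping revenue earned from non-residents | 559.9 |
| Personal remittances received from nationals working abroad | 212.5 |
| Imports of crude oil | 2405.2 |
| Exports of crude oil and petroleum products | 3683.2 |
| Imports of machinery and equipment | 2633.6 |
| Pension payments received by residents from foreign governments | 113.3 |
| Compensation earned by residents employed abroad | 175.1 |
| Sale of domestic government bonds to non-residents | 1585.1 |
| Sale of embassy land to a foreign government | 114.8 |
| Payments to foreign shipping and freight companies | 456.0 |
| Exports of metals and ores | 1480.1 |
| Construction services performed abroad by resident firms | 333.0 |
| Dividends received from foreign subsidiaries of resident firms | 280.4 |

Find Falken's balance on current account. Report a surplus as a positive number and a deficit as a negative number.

Goods: -2633.6 + 1480.1 + 3683.2 - 2405.2 = 124.5
Services: 333.0 - 456.0 + 559.9 = 436.9
Primary income: 280.4 + 175.1 = 455.5
Secondary income: 113.3 + 212.5 = 325.8
Current account = 124.5 + 436.9 + 455.5 + 325.8 = 1342.7
(Excluded from the current account — capital account: capital transfers received from emigrants 189.4, sale of embassy land to a foreign government 114.8; financial account: sale of domestic government bonds to non-residents 1585.1.)

1342.7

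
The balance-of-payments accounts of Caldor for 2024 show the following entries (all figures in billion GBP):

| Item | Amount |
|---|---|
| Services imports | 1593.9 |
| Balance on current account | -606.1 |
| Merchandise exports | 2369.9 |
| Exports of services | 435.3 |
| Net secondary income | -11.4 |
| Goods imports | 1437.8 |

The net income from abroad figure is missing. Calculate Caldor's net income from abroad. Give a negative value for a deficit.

-368.2

Current account = goods balance + services balance + net primary income + net secondary income
Sum of the known components = -237.9
Net income from abroad = CA - (known components) = -606.1 - (-237.9) = -368.2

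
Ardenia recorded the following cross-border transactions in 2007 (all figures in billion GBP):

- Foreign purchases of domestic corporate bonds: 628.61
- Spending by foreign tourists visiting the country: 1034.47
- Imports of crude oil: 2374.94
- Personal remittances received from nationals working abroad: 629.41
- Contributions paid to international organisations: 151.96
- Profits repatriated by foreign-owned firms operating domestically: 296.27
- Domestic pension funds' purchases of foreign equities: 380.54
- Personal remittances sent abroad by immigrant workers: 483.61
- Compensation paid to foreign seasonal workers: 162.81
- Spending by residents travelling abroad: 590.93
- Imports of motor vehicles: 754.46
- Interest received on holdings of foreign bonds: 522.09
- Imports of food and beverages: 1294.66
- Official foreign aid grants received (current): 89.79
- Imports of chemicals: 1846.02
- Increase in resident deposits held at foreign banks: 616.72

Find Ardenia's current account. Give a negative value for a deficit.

-5679.90

Goods: -2374.94 - 754.46 - 1846.02 - 1294.66 = -6270.08
Services: -590.93 + 1034.47 = 443.54
Primary income: 522.09 - 296.27 - 162.81 = 63.01
Secondary income: -483.61 + 629.41 - 151.96 + 89.79 = 83.63
Current account = (-6270.08) + 443.54 + 63.01 + 83.63 = -5679.90
(Excluded from the current account — financial account: foreign purchases of domestic corporate bonds 628.61, domestic pension funds' purchases of foreign equities 380.54, increase in resident deposits held at foreign banks 616.72.)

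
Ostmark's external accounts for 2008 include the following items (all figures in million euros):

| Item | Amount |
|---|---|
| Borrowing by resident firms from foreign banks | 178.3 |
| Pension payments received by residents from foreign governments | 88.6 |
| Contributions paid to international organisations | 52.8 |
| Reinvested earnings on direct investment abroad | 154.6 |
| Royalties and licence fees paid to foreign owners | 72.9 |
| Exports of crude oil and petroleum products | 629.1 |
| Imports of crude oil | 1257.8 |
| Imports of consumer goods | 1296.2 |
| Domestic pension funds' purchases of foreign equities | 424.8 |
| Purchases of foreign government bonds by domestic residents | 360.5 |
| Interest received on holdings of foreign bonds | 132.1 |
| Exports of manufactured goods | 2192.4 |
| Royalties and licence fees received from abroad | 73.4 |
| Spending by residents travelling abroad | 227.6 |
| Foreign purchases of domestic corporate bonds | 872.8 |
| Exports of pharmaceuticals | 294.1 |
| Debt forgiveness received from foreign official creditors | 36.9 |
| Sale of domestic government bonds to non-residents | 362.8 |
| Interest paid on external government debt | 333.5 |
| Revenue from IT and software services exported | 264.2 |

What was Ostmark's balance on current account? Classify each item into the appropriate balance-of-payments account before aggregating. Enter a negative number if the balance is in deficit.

Goods: 294.1 - 1296.2 + 629.1 + 2192.4 - 1257.8 = 561.6
Services: 264.2 - 227.6 + 73.4 - 72.9 = 37.1
Primary income: 154.6 - 333.5 + 132.1 = -46.8
Secondary income: -52.8 + 88.6 = 35.8
Current account = 561.6 + 37.1 + (-46.8) + 35.8 = 587.7
(Excluded from the current account — financial account: borrowing by resident firms from foreign banks 178.3, domestic pension funds' purchases of foreign equities 424.8, purchases of foreign government bonds by domestic residents 360.5, foreign purchases of domestic corporate bonds 872.8, sale of domestic government bonds to non-residents 362.8; capital account: debt forgiveness received from foreign official creditors 36.9.)

587.7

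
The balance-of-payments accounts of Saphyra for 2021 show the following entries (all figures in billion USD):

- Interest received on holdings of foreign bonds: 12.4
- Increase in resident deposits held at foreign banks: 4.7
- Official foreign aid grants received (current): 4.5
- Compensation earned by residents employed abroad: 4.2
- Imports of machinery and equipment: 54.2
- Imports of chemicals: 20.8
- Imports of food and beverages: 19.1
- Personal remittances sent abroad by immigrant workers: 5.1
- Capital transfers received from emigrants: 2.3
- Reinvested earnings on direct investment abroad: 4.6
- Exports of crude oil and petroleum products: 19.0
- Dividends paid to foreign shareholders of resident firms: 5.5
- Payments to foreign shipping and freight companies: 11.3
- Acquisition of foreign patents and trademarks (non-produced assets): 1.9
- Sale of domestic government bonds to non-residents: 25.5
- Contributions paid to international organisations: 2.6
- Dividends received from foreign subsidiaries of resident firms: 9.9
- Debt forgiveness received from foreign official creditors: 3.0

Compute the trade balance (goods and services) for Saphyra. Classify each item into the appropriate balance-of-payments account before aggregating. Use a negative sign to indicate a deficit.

-86.4

Goods: -19.1 + 19.0 - 54.2 - 20.8 = -75.1
Services: -11.3
Trade balance = -75.1 + (-11.3) = -86.4
(Excluded from the trade balance — primary income: interest received on holdings of foreign bonds 12.4, compensation earned by residents employed abroad 4.2, reinvested earnings on direct investment abroad 4.6, dividends paid to foreign shareholders of resident firms 5.5, dividends received from foreign subsidiaries of resident firms 9.9; financial account: increase in resident deposits held at foreign banks 4.7, sale of domestic government bonds to non-residents 25.5; secondary income: official foreign aid grants received (current) 4.5, personal remittances sent abroad by immigrant workers 5.1, contributions paid to international organisations 2.6; capital account: capital transfers received from emigrants 2.3, acquisition of foreign patents and trademarks (non-produced assets) 1.9, debt forgiveness received from foreign official creditors 3.0.)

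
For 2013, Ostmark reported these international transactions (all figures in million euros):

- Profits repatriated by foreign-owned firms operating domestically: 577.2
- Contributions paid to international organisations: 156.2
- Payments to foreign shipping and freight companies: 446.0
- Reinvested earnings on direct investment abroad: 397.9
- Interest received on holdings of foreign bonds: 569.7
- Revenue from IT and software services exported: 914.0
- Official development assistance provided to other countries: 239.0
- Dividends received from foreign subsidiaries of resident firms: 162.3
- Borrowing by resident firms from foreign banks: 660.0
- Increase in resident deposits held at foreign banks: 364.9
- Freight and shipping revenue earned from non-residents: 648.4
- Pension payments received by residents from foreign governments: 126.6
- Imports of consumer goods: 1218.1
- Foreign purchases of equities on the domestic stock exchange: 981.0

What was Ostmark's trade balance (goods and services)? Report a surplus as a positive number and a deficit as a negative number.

Goods: -1218.1
Services: -446.0 + 648.4 + 914.0 = 1116.4
Trade balance = -1218.1 + 1116.4 = -101.7
(Excluded from the trade balance — primary income: profits repatriated by foreign-owned firms operating domestically 577.2, reinvested earnings on direct investment abroad 397.9, interest received on holdings of foreign bonds 569.7, dividends received from foreign subsidiaries of resident firms 162.3; secondary income: contributions paid to international organisations 156.2, official development assistance provided to other countries 239.0, pension payments received by residents from foreign governments 126.6; financial account: borrowing by resident firms from foreign banks 660.0, increase in resident deposits held at foreign banks 364.9, foreign purchases of equities on the domestic stock exchange 981.0.)

-101.7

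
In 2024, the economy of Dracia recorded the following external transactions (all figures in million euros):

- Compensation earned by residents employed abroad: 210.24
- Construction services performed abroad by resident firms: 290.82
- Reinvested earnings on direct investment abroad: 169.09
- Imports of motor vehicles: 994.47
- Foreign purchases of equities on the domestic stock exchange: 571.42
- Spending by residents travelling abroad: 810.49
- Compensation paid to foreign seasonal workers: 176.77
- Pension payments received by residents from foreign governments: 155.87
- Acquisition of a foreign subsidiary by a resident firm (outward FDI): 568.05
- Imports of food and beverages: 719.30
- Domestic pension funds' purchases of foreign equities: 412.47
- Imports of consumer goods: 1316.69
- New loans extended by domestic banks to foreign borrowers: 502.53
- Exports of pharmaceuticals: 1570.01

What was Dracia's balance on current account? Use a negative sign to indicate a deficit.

-1621.69

Goods: -719.30 + 1570.01 - 994.47 - 1316.69 = -1460.45
Services: 290.82 - 810.49 = -519.67
Primary income: 210.24 + 169.09 - 176.77 = 202.56
Secondary income: 155.87
Current account = (-1460.45) + (-519.67) + 202.56 + 155.87 = -1621.69
(Excluded from the current account — financial account: foreign purchases of equities on the domestic stock exchange 571.42, acquisition of a foreign subsidiary by a resident firm (outward FDI) 568.05, domestic pension funds' purchases of foreign equities 412.47, new loans extended by domestic banks to foreign borrowers 502.53.)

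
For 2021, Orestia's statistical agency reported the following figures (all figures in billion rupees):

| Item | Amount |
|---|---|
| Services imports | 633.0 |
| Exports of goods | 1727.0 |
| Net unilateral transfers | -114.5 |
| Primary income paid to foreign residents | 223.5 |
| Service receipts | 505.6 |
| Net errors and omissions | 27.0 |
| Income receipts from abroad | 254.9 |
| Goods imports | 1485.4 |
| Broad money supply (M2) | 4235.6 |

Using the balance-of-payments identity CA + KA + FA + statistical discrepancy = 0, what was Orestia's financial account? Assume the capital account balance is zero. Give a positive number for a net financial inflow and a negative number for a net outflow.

Goods balance = 1727.0 - 1485.4 = 241.6
Services balance = 505.6 - 633.0 = -127.4
Trade balance (goods + services) = 241.6 + (-127.4) = 114.2
Net primary income = 254.9 - 223.5 = 31.4
Net secondary income = -114.5
Current account = 114.2 + 31.4 + (-114.5) = 31.1
Financial account = -(31.1 + 27.0) = -58.1

-58.1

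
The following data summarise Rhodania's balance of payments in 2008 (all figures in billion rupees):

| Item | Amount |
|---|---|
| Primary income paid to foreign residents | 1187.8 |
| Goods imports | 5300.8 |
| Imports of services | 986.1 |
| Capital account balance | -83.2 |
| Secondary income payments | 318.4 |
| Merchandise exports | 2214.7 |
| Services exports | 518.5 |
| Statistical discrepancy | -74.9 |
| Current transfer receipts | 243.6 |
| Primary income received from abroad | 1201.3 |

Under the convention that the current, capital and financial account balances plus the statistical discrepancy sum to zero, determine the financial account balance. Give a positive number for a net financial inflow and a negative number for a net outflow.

Goods balance = 2214.7 - 5300.8 = -3086.1
Services balance = 518.5 - 986.1 = -467.6
Trade balance (goods + services) = -3086.1 + (-467.6) = -3553.7
Net primary income = 1201.3 - 1187.8 = 13.5
Net secondary income = 243.6 - 318.4 = -74.8
Current account = -3553.7 + 13.5 + (-74.8) = -3615.0
Financial account = -(-3615.0 + (-83.2) + (-74.9)) = 3773.1

3773.1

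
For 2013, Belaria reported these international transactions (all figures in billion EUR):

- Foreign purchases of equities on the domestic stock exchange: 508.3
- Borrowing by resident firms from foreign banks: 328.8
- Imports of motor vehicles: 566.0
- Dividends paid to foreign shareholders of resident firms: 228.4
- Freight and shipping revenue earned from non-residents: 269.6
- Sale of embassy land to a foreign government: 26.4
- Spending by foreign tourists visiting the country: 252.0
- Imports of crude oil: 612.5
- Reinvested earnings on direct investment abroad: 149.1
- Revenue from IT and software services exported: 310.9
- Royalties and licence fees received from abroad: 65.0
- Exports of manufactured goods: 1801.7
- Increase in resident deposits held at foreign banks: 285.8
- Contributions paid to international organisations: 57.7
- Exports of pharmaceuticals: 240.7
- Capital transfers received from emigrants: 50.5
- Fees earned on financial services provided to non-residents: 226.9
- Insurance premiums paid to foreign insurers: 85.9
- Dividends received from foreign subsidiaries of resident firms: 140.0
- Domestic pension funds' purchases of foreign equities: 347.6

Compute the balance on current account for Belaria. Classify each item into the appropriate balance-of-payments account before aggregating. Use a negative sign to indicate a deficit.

1905.4

Goods: -566.0 + 240.7 - 612.5 + 1801.7 = 863.9
Services: 226.9 + 252.0 + 269.6 + 65.0 - 85.9 + 310.9 = 1038.5
Primary income: -228.4 + 140.0 + 149.1 = 60.7
Secondary income: -57.7
Current account = 863.9 + 1038.5 + 60.7 + (-57.7) = 1905.4
(Excluded from the current account — financial account: foreign purchases of equities on the domestic stock exchange 508.3, borrowing by resident firms from foreign banks 328.8, increase in resident deposits held at foreign banks 285.8, domestic pension funds' purchases of foreign equities 347.6; capital account: sale of embassy land to a foreign government 26.4, capital transfers received from emigrants 50.5.)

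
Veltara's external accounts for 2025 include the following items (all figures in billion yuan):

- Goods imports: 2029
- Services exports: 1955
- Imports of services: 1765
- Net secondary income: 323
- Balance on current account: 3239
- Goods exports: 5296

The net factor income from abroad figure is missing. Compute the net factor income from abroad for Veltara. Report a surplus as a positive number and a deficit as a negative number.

Current account = goods balance + services balance + net primary income + net secondary income
Sum of the known components = 3780
Net factor income from abroad = CA - (known components) = 3239 - 3780 = -541

-541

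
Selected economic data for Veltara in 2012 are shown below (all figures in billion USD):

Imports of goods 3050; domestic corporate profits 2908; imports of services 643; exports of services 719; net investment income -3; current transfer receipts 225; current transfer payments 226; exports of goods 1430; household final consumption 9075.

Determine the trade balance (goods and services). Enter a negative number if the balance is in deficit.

-1544

Goods balance = 1430 - 3050 = -1620
Services balance = 719 - 643 = 76
Trade balance (goods + services) = -1620 + 76 = -1544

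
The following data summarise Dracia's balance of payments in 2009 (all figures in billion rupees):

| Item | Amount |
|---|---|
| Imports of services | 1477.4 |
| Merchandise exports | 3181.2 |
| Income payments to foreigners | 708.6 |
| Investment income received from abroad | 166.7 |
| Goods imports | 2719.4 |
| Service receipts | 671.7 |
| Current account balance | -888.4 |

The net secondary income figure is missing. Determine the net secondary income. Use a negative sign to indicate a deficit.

-2.6

Current account = goods balance + services balance + net primary income + net secondary income
Sum of the known components = -885.8
Net secondary income = CA - (known components) = -888.4 - (-885.8) = -2.6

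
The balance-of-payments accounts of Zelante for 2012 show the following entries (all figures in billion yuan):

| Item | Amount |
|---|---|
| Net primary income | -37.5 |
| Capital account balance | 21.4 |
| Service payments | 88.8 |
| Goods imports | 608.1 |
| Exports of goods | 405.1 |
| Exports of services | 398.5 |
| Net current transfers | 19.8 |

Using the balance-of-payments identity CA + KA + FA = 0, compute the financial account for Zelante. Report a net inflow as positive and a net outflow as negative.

Goods balance = 405.1 - 608.1 = -203.0
Services balance = 398.5 - 88.8 = 309.7
Trade balance (goods + services) = -203.0 + 309.7 = 106.7
Net primary income = -37.5
Net secondary income = 19.8
Current account = 106.7 + (-37.5) + 19.8 = 89.0
Financial account = -(89.0 + 21.4) = -110.4

-110.4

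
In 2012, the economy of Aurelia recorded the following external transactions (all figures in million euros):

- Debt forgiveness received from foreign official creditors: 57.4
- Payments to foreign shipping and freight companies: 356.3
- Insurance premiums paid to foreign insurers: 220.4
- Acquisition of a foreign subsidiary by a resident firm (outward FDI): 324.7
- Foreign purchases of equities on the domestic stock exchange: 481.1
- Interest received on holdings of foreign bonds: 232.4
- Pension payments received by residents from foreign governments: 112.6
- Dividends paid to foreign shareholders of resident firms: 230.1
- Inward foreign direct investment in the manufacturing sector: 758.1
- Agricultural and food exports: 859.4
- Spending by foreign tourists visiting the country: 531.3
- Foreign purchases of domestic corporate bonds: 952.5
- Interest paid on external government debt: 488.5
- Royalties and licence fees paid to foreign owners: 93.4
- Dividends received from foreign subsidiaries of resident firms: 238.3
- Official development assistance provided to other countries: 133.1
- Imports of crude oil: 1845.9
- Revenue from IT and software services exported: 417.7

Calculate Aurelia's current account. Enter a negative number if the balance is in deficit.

Goods: 859.4 - 1845.9 = -986.5
Services: 531.3 - 93.4 + 417.7 - 220.4 - 356.3 = 278.9
Primary income: 238.3 - 488.5 + 232.4 - 230.1 = -247.9
Secondary income: 112.6 - 133.1 = -20.5
Current account = (-986.5) + 278.9 + (-247.9) + (-20.5) = -976.0
(Excluded from the current account — capital account: debt forgiveness received from foreign official creditors 57.4; financial account: acquisition of a foreign subsidiary by a resident firm (outward FDI) 324.7, foreign purchases of equities on the domestic stock exchange 481.1, inward foreign direct investment in the manufacturing sector 758.1, foreign purchases of domestic corporate bonds 952.5.)

-976.0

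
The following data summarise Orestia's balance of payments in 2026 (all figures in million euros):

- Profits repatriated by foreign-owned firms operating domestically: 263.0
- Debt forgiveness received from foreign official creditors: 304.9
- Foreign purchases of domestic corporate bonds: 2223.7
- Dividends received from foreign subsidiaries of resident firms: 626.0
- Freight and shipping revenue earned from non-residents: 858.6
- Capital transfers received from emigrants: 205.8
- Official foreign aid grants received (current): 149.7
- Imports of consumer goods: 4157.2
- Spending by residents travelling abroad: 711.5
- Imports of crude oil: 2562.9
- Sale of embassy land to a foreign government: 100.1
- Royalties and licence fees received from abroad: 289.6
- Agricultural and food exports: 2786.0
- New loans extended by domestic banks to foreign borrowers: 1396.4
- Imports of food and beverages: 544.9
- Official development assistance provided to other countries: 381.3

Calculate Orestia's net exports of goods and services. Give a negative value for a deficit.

Goods: -2562.9 - 4157.2 - 544.9 + 2786.0 = -4479.0
Services: 858.6 - 711.5 + 289.6 = 436.7
Trade balance = -4479.0 + 436.7 = -4042.3
(Excluded from the trade balance — primary income: profits repatriated by foreign-owned firms operating domestically 263.0, dividends received from foreign subsidiaries of resident firms 626.0; capital account: debt forgiveness received from foreign official creditors 304.9, capital transfers received from emigrants 205.8, sale of embassy land to a foreign government 100.1; financial account: foreign purchases of domestic corporate bonds 2223.7, new loans extended by domestic banks to foreign borrowers 1396.4; secondary income: official foreign aid grants received (current) 149.7, official development assistance provided to other countries 381.3.)

-4042.3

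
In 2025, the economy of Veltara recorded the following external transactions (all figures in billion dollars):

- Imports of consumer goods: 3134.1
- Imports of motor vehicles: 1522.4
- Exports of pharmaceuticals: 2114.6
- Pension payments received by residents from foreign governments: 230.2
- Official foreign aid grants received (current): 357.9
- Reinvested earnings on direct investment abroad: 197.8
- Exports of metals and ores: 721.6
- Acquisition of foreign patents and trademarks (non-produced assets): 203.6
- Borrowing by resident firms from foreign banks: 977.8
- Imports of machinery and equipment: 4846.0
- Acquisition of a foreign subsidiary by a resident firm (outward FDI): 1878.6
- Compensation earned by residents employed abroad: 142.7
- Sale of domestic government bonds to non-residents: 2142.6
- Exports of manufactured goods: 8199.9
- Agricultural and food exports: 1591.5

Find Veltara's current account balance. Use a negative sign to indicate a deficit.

4053.7

Goods: 1591.5 - 4846.0 - 3134.1 + 721.6 + 2114.6 + 8199.9 - 1522.4 = 3125.1
Primary income: 197.8 + 142.7 = 340.5
Secondary income: 357.9 + 230.2 = 588.1
Current account = 3125.1 + 340.5 + 588.1 = 4053.7
(Excluded from the current account — capital account: acquisition of foreign patents and trademarks (non-produced assets) 203.6; financial account: borrowing by resident firms from foreign banks 977.8, acquisition of a foreign subsidiary by a resident firm (outward FDI) 1878.6, sale of domestic government bonds to non-residents 2142.6.)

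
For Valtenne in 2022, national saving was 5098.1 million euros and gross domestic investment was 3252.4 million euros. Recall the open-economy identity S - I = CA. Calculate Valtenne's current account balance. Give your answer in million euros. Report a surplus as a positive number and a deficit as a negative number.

S - I = CA (net lending to the rest of the world).
CA = S - I = 5098.1 - 3252.4 = 1845.7

1845.7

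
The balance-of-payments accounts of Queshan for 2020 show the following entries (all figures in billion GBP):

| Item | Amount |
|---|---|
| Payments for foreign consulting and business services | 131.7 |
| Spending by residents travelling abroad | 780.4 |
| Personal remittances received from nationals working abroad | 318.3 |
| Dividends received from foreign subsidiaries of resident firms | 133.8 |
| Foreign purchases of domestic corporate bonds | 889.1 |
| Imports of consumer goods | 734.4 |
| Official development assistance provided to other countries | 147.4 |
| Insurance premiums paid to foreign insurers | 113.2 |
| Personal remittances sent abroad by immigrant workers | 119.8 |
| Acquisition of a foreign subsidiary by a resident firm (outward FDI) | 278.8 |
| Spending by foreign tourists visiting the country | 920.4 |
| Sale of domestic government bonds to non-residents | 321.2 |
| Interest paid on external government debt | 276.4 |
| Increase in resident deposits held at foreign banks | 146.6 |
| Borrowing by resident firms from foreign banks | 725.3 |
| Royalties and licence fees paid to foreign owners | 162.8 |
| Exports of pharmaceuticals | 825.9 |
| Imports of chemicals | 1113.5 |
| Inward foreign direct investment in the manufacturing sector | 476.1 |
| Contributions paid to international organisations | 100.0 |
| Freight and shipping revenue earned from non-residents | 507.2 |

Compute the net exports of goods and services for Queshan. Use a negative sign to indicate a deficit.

Goods: -1113.5 - 734.4 + 825.9 = -1022.0
Services: -131.7 - 162.8 + 507.2 + 920.4 - 113.2 - 780.4 = 239.5
Trade balance = -1022.0 + 239.5 = -782.5
(Excluded from the trade balance — secondary income: personal remittances received from nationals working abroad 318.3, official development assistance provided to other countries 147.4, personal remittances sent abroad by immigrant workers 119.8, contributions paid to international organisations 100.0; primary income: dividends received from foreign subsidiaries of resident firms 133.8, interest paid on external government debt 276.4; financial account: foreign purchases of domestic corporate bonds 889.1, acquisition of a foreign subsidiary by a resident firm (outward FDI) 278.8, sale of domestic government bonds to non-residents 321.2, increase in resident deposits held at foreign banks 146.6, borrowing by resident firms from foreign banks 725.3, inward foreign direct investment in the manufacturing sector 476.1.)

-782.5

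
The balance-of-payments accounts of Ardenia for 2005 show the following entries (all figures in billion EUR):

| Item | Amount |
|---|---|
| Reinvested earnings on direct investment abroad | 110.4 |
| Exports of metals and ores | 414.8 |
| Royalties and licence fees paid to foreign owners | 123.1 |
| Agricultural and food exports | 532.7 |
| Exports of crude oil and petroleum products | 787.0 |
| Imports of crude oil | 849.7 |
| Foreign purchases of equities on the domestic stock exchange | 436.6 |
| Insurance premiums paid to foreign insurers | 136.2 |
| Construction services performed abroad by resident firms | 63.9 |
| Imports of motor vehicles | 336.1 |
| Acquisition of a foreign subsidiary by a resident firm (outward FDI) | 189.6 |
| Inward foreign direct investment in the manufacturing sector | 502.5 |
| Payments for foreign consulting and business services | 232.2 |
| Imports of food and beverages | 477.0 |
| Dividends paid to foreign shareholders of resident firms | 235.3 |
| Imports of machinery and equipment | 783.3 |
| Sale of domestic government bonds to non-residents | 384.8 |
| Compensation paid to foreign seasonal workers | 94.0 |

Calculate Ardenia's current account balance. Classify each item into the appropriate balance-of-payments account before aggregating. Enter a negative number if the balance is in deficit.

-1358.1

Goods: 532.7 + 787.0 - 477.0 + 414.8 - 783.3 - 849.7 - 336.1 = -711.6
Services: -123.1 + 63.9 - 136.2 - 232.2 = -427.6
Primary income: 110.4 - 235.3 - 94.0 = -218.9
Current account = (-711.6) + (-427.6) + (-218.9) = -1358.1
(Excluded from the current account — financial account: foreign purchases of equities on the domestic stock exchange 436.6, acquisition of a foreign subsidiary by a resident firm (outward FDI) 189.6, inward foreign direct investment in the manufacturing sector 502.5, sale of domestic government bonds to non-residents 384.8.)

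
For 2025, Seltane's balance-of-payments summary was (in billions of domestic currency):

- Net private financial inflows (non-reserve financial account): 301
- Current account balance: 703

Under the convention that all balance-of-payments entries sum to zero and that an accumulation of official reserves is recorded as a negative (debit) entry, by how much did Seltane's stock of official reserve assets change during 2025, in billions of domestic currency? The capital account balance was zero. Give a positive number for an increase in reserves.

Official reserve transactions balance = -(703 + 301) = -1004
An accumulation of reserves is recorded as a debit (negative entry), so the change in the stock of reserves is the negative of that balance.
Change in official reserves = -(-1004) = 1004

1004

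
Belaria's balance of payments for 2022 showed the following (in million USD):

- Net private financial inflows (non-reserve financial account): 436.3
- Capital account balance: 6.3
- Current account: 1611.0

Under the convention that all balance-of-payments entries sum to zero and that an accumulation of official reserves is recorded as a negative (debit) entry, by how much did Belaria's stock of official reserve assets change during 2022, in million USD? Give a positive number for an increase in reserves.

Official reserve transactions balance = -(1611.0 + 6.3 + 436.3) = -2053.6
An accumulation of reserves is recorded as a debit (negative entry), so the change in the stock of reserves is the negative of that balance.
Change in official reserves = -(-2053.6) = 2053.6

2053.6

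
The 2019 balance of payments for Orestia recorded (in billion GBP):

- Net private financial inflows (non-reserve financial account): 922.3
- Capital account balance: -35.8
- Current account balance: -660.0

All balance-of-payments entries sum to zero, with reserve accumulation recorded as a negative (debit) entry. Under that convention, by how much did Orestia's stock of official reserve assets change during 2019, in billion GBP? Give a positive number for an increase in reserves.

Official reserve transactions balance = -((-660.0) + (-35.8) + 922.3) = -226.5
An accumulation of reserves is recorded as a debit (negative entry), so the change in the stock of reserves is the negative of that balance.
Change in official reserves = -(-226.5) = 226.5

226.5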